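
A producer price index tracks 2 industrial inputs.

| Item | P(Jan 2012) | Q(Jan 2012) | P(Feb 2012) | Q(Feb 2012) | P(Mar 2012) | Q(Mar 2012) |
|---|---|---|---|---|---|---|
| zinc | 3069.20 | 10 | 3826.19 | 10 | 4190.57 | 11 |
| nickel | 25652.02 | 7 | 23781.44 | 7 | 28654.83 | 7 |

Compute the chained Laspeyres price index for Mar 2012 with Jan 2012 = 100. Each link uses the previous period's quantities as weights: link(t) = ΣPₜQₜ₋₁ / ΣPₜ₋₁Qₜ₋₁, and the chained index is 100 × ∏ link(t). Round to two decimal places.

Link Jan 2012→Feb 2012:
ΣP(Feb 2012)Q(Jan 2012) = 3826.19×10 + 23781.44×7 = 38261.9 + 166470.08 = 204731.98
ΣP(Jan 2012)Q(Jan 2012) = 3069.20×10 + 25652.02×7 = 30692 + 179564.14 = 210256.14
link = 204731.98/210256.14 = 0.973727
Link Feb 2012→Mar 2012:
ΣP(Mar 2012)Q(Feb 2012) = 4190.57×10 + 28654.83×7 = 41905.7 + 200583.81 = 242489.51
ΣP(Feb 2012)Q(Feb 2012) = 3826.19×10 + 23781.44×7 = 38261.9 + 166470.08 = 204731.98
link = 242489.51/204731.98 = 1.184424
Chained index = 100 × 0.973727 × 1.184424 = 115.3305

115.33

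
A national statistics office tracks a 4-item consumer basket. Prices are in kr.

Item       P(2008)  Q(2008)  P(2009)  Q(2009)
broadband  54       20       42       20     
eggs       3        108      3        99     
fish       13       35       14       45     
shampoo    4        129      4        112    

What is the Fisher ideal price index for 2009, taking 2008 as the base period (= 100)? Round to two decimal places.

Laspeyres component (base-period weights):
ΣP(2009)Q(2008) = 42×20 + 3×108 + 14×35 + 4×129 = 840 + 324 + 490 + 516 = 2170
ΣP(2008)Q(2008) = 54×20 + 3×108 + 13×35 + 4×129 = 1080 + 324 + 455 + 516 = 2375
L = 2170 / 2375 × 100 = 91.3684
Paasche component (current-period weights):
ΣP(2009)Q(2009) = 42×20 + 3×99 + 14×45 + 4×112 = 840 + 297 + 630 + 448 = 2215
ΣP(2008)Q(2009) = 54×20 + 3×99 + 13×45 + 4×112 = 1080 + 297 + 585 + 448 = 2410
P = 2215 / 2410 × 100 = 91.9087
Fisher = √(L × P) = √(91.3684 × 91.9087) = 91.6382

91.64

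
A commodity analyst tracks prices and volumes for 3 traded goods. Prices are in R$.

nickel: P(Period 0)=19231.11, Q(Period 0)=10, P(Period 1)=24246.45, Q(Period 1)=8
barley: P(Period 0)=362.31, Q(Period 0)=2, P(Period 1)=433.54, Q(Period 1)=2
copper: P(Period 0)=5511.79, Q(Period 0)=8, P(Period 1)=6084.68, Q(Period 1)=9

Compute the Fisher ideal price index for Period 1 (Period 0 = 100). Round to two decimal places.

Laspeyres component (base-period weights):
ΣP(Period 1)Q(Period 0) = 24246.45×10 + 433.54×2 + 6084.68×8 = 242464.5 + 867.08 + 48677.44 = 292009.02
ΣP(Period 0)Q(Period 0) = 19231.11×10 + 362.31×2 + 5511.79×8 = 192311.1 + 724.62 + 44094.32 = 237130.04
L = 292009.02 / 237130.04 × 100 = 123.1430
Paasche component (current-period weights):
ΣP(Period 1)Q(Period 1) = 24246.45×8 + 433.54×2 + 6084.68×9 = 193971.6 + 867.08 + 54762.12 = 249600.8
ΣP(Period 0)Q(Period 1) = 19231.11×8 + 362.31×2 + 5511.79×9 = 153848.88 + 724.62 + 49606.11 = 204179.61
P = 249600.8 / 204179.61 × 100 = 122.2457
Fisher = √(L × P) = √(123.1430 × 122.2457) = 122.6935

122.69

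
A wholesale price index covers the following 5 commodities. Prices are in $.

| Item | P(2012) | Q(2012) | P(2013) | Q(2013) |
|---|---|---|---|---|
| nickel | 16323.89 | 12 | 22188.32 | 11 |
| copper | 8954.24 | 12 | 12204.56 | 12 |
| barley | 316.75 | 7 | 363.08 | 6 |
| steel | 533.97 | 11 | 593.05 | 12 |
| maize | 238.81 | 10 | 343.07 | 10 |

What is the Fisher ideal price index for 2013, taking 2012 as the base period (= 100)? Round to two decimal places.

Laspeyres component (base-period weights):
ΣP(2013)Q(2012) = 22188.32×12 + 12204.56×12 + 363.08×7 + 593.05×11 + 343.07×10 = 266259.84 + 146454.72 + 2541.56 + 6523.55 + 3430.7 = 425210.37
ΣP(2012)Q(2012) = 16323.89×12 + 8954.24×12 + 316.75×7 + 533.97×11 + 238.81×10 = 195886.68 + 107450.88 + 2217.25 + 5873.67 + 2388.1 = 313816.58
L = 425210.37 / 313816.58 × 100 = 135.4965
Paasche component (current-period weights):
ΣP(2013)Q(2013) = 22188.32×11 + 12204.56×12 + 363.08×6 + 593.05×12 + 343.07×10 = 244071.52 + 146454.72 + 2178.48 + 7116.6 + 3430.7 = 403252.02
ΣP(2012)Q(2013) = 16323.89×11 + 8954.24×12 + 316.75×6 + 533.97×12 + 238.81×10 = 179562.79 + 107450.88 + 1900.5 + 6407.64 + 2388.1 = 297709.91
P = 403252.02 / 297709.91 × 100 = 135.4513
Fisher = √(L × P) = √(135.4965 × 135.4513) = 135.4739

135.47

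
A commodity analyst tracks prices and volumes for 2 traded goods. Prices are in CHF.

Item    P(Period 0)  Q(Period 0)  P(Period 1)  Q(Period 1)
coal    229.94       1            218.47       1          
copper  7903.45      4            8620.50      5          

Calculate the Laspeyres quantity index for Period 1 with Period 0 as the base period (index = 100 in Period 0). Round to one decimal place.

Laspeyres quantity index uses base-period prices as weights.
ΣP(Period 0)·Q(Period 1) = 229.94×1 + 7903.45×5 = 229.94 + 39517.25 = 39747.19
ΣP(Period 0)·Q(Period 0) = 229.94×1 + 7903.45×4 = 229.94 + 31613.8 = 31843.74
Index = 39747.19 / 31843.74 × 100 = 124.8195

124.8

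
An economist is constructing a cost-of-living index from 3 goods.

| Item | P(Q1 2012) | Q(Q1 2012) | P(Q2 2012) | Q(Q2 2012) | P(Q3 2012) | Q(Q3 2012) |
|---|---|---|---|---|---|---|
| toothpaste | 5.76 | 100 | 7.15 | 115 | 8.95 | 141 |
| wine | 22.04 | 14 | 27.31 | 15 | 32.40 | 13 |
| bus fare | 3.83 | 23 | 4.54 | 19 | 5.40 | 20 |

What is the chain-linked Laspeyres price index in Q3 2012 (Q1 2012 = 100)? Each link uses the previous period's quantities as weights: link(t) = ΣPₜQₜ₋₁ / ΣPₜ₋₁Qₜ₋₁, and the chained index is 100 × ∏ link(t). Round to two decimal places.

151.65

Link Q1 2012→Q2 2012:
ΣP(Q2 2012)Q(Q1 2012) = 7.15×100 + 27.31×14 + 4.54×23 = 715 + 382.34 + 104.42 = 1201.76
ΣP(Q1 2012)Q(Q1 2012) = 5.76×100 + 22.04×14 + 3.83×23 = 576 + 308.56 + 88.09 = 972.65
link = 1201.76/972.65 = 1.235552
Link Q2 2012→Q3 2012:
ΣP(Q3 2012)Q(Q2 2012) = 8.95×115 + 32.40×15 + 5.40×19 = 1029.25 + 486 + 102.6 = 1617.85
ΣP(Q2 2012)Q(Q2 2012) = 7.15×115 + 27.31×15 + 4.54×19 = 822.25 + 409.65 + 86.26 = 1318.16
link = 1617.85/1318.16 = 1.227355
Chained index = 100 × 1.235552 × 1.227355 = 151.6461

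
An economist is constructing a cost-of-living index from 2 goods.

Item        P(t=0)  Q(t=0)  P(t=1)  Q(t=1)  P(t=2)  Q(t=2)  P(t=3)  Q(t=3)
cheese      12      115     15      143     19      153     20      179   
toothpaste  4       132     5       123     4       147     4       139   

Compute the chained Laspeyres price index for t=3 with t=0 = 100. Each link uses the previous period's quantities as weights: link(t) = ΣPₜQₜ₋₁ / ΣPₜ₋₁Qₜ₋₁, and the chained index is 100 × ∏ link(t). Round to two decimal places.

151.70

Link t=0→t=1:
ΣP(t=1)Q(t=0) = 15×115 + 5×132 = 1725 + 660 = 2385
ΣP(t=0)Q(t=0) = 12×115 + 4×132 = 1380 + 528 = 1908
link = 2385/1908 = 1.250000
Link t=1→t=2:
ΣP(t=2)Q(t=1) = 19×143 + 4×123 = 2717 + 492 = 3209
ΣP(t=1)Q(t=1) = 15×143 + 5×123 = 2145 + 615 = 2760
link = 3209/2760 = 1.162681
Link t=2→t=3:
ΣP(t=3)Q(t=2) = 20×153 + 4×147 = 3060 + 588 = 3648
ΣP(t=2)Q(t=2) = 19×153 + 4×147 = 2907 + 588 = 3495
link = 3648/3495 = 1.043777
Chained index = 100 × 1.250000 × 1.162681 × 1.043777 = 151.6975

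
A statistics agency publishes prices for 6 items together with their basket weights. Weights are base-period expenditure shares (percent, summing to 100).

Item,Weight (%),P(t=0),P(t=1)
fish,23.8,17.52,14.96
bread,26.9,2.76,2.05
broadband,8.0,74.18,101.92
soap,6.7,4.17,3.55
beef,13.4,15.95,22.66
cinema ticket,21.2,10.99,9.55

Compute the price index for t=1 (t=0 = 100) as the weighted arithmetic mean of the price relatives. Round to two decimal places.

94.46

fish: 23.8 × (14.96/17.52) = 23.8 × 0.853881 = 20.3224
bread: 26.9 × (2.05/2.76) = 26.9 × 0.742754 = 19.9801
broadband: 8.0 × (101.92/74.18) = 8.0 × 1.373955 = 10.9916
soap: 6.7 × (3.55/4.17) = 6.7 × 0.851319 = 5.7038
beef: 13.4 × (22.66/15.95) = 13.4 × 1.420690 = 19.0372
cinema ticket: 21.2 × (9.55/10.99) = 21.2 × 0.868972 = 18.4222
Index = Σ wᵢ·(p₁ᵢ/p₀ᵢ) = 20.3224 + 19.9801 + 10.9916 + 5.7038 + 19.0372 + 18.4222 = 94.4574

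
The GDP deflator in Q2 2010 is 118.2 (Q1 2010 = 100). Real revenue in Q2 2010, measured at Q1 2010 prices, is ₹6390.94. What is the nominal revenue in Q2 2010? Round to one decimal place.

Nominal = Real × (Index/100) = 6390.94 × (118.2/100)
        = 6390.94 × 1.182 = 7554.0911

7554.1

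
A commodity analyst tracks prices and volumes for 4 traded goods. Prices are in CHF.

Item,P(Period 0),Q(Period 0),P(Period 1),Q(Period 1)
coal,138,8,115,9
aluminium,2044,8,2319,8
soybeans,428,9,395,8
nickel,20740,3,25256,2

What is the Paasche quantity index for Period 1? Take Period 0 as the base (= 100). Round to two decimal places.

74.15

Paasche quantity index uses current-period prices as weights.
ΣP(Period 1)·Q(Period 1) = 115×9 + 2319×8 + 395×8 + 25256×2 = 1035 + 18552 + 3160 + 50512 = 73259
ΣP(Period 1)·Q(Period 0) = 115×8 + 2319×8 + 395×9 + 25256×3 = 920 + 18552 + 3555 + 75768 = 98795
Index = 73259 / 98795 × 100 = 74.1525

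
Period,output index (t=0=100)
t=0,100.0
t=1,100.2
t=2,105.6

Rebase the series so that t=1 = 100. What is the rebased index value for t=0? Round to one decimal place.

Rebased(t=0) = 100.0 / 100.2 × 100 = 99.8004

99.8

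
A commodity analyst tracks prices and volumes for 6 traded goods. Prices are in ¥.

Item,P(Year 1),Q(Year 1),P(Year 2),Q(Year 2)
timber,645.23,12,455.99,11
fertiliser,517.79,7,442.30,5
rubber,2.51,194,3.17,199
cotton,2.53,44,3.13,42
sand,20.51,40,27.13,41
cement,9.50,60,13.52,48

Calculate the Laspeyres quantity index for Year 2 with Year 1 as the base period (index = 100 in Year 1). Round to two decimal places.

Laspeyres quantity index uses base-period prices as weights.
ΣP(Year 1)·Q(Year 2) = 645.23×11 + 517.79×5 + 2.51×199 + 2.53×42 + 20.51×41 + 9.50×48 = 7097.53 + 2588.95 + 499.49 + 106.26 + 840.91 + 456 = 11589.14
ΣP(Year 1)·Q(Year 1) = 645.23×12 + 517.79×7 + 2.51×194 + 2.53×44 + 20.51×40 + 9.50×60 = 7742.76 + 3624.53 + 486.94 + 111.32 + 820.4 + 570 = 13355.95
Index = 11589.14 / 13355.95 × 100 = 86.7714

86.77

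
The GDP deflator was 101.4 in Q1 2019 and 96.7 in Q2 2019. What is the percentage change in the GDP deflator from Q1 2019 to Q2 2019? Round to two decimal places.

Change = (96.7 − 101.4) / 101.4 × 100
       = -4.7 / 101.4 × 100 = -4.6351%

-4.64%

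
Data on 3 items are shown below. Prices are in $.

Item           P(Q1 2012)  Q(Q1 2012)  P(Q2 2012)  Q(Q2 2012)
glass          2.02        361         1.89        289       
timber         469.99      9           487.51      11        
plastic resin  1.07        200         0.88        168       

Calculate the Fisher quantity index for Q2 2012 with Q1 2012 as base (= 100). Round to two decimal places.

115.08

Laspeyres component (base-period weights):
ΣP(Q1 2012)Q(Q2 2012) = 2.02×289 + 469.99×11 + 1.07×168 = 583.78 + 5169.89 + 179.76 = 5933.43
ΣP(Q1 2012)Q(Q1 2012) = 2.02×361 + 469.99×9 + 1.07×200 = 729.22 + 4229.91 + 214 = 5173.13
L = 5933.43 / 5173.13 × 100 = 114.6971
Paasche component (current-period weights):
ΣP(Q2 2012)Q(Q2 2012) = 1.89×289 + 487.51×11 + 0.88×168 = 546.21 + 5362.61 + 147.84 = 6056.66
ΣP(Q2 2012)Q(Q1 2012) = 1.89×361 + 487.51×9 + 0.88×200 = 682.29 + 4387.59 + 176 = 5245.88
P = 6056.66 / 5245.88 × 100 = 115.4556
Fisher = √(L × P) = √(114.6971 × 115.4556) = 115.0757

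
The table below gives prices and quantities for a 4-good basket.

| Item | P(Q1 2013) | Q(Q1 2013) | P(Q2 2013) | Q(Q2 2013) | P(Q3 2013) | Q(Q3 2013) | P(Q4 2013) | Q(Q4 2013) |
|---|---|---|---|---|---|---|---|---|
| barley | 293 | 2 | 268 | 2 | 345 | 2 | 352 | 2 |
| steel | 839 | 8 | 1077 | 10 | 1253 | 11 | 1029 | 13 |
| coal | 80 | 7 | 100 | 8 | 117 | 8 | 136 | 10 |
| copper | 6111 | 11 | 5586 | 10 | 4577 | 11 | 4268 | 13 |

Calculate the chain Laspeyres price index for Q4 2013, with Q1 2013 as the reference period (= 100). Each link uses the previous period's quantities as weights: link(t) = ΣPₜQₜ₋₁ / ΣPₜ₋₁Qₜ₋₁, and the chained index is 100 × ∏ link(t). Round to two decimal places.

Link Q1 2013→Q2 2013:
ΣP(Q2 2013)Q(Q1 2013) = 268×2 + 1077×8 + 100×7 + 5586×11 = 536 + 8616 + 700 + 61446 = 71298
ΣP(Q1 2013)Q(Q1 2013) = 293×2 + 839×8 + 80×7 + 6111×11 = 586 + 6712 + 560 + 67221 = 75079
link = 71298/75079 = 0.949640
Link Q2 2013→Q3 2013:
ΣP(Q3 2013)Q(Q2 2013) = 345×2 + 1253×10 + 117×8 + 4577×10 = 690 + 12530 + 936 + 45770 = 59926
ΣP(Q2 2013)Q(Q2 2013) = 268×2 + 1077×10 + 100×8 + 5586×10 = 536 + 10770 + 800 + 55860 = 67966
link = 59926/67966 = 0.881706
Link Q3 2013→Q4 2013:
ΣP(Q4 2013)Q(Q3 2013) = 352×2 + 1029×11 + 136×8 + 4268×11 = 704 + 11319 + 1088 + 46948 = 60059
ΣP(Q3 2013)Q(Q3 2013) = 345×2 + 1253×11 + 117×8 + 4577×11 = 690 + 13783 + 936 + 50347 = 65756
link = 60059/65756 = 0.913362
Chained index = 100 × 0.949640 × 0.881706 × 0.913362 = 76.4760

76.48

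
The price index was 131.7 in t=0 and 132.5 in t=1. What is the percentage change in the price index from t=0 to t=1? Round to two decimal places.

Change = (132.5 − 131.7) / 131.7 × 100
       = 0.8 / 131.7 × 100 = 0.6074%

0.61%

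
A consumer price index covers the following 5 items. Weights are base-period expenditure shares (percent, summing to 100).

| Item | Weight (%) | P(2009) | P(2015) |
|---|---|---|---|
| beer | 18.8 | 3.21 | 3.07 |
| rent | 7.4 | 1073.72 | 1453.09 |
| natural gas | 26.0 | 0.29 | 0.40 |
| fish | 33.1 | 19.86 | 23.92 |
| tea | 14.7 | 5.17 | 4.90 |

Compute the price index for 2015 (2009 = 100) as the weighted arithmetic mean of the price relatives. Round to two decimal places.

117.66

beer: 18.8 × (3.07/3.21) = 18.8 × 0.956386 = 17.9801
rent: 7.4 × (1453.09/1073.72) = 7.4 × 1.353323 = 10.0146
natural gas: 26.0 × (0.40/0.29) = 26.0 × 1.379310 = 35.8621
fish: 33.1 × (23.92/19.86) = 33.1 × 1.204431 = 39.8667
tea: 14.7 × (4.90/5.17) = 14.7 × 0.947776 = 13.9323
Index = Σ wᵢ·(p₁ᵢ/p₀ᵢ) = 17.9801 + 10.0146 + 35.8621 + 39.8667 + 13.9323 = 117.6557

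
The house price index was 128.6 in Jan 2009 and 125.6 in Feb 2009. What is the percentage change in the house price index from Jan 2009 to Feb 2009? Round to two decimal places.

-2.33%

Change = (125.6 − 128.6) / 128.6 × 100
       = -3.0 / 128.6 × 100 = -2.3328%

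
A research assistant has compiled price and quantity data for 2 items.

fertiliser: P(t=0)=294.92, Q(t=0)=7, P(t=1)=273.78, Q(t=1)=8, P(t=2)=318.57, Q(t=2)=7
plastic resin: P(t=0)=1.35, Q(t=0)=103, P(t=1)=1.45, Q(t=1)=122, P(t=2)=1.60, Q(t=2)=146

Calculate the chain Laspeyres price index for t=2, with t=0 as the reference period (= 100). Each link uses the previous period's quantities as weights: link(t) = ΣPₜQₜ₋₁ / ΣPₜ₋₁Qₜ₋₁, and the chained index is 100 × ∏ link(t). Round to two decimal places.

Link t=0→t=1:
ΣP(t=1)Q(t=0) = 273.78×7 + 1.45×103 = 1916.46 + 149.35 = 2065.81
ΣP(t=0)Q(t=0) = 294.92×7 + 1.35×103 = 2064.44 + 139.05 = 2203.49
link = 2065.81/2203.49 = 0.937517
Link t=1→t=2:
ΣP(t=2)Q(t=1) = 318.57×8 + 1.60×122 = 2548.56 + 195.2 = 2743.76
ΣP(t=1)Q(t=1) = 273.78×8 + 1.45×122 = 2190.24 + 176.9 = 2367.14
link = 2743.76/2367.14 = 1.159103
Chained index = 100 × 0.937517 × 1.159103 = 108.6679

108.67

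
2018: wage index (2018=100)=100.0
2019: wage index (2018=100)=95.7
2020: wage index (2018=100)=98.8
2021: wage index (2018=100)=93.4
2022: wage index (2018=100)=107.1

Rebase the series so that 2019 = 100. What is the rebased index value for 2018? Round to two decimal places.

Rebased(2018) = 100.0 / 95.7 × 100 = 104.4932

104.49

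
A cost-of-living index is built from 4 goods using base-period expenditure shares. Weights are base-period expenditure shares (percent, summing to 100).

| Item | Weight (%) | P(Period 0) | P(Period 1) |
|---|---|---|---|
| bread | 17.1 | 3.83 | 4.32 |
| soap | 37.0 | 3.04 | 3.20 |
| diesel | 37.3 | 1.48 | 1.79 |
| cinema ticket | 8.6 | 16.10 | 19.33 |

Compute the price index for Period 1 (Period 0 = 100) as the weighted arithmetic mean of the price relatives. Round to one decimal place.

113.7

bread: 17.1 × (4.32/3.83) = 17.1 × 1.127937 = 19.2877
soap: 37.0 × (3.20/3.04) = 37.0 × 1.052632 = 38.9474
diesel: 37.3 × (1.79/1.48) = 37.3 × 1.209459 = 45.1128
cinema ticket: 8.6 × (19.33/16.10) = 8.6 × 1.200621 = 10.3253
Index = Σ wᵢ·(p₁ᵢ/p₀ᵢ) = 19.2877 + 38.9474 + 45.1128 + 10.3253 = 113.6733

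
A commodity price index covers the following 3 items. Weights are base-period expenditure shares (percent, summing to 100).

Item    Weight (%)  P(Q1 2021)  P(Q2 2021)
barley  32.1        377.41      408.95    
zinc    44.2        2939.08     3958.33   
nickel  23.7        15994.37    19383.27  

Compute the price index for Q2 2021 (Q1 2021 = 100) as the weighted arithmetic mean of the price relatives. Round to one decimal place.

123.0

barley: 32.1 × (408.95/377.41) = 32.1 × 1.083570 = 34.7826
zinc: 44.2 × (3958.33/2939.08) = 44.2 × 1.346792 = 59.5282
nickel: 23.7 × (19383.27/15994.37) = 23.7 × 1.211881 = 28.7216
Index = Σ wᵢ·(p₁ᵢ/p₀ᵢ) = 34.7826 + 59.5282 + 28.7216 = 123.0324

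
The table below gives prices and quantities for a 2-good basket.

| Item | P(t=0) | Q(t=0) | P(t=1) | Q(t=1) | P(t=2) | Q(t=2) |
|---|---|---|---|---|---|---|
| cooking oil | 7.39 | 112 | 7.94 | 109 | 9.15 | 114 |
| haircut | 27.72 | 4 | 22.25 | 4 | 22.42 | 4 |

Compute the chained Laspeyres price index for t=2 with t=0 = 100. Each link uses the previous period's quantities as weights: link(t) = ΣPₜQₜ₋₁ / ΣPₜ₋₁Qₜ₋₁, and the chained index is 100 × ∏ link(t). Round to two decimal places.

Link t=0→t=1:
ΣP(t=1)Q(t=0) = 7.94×112 + 22.25×4 = 889.28 + 89 = 978.28
ΣP(t=0)Q(t=0) = 7.39×112 + 27.72×4 = 827.68 + 110.88 = 938.56
link = 978.28/938.56 = 1.042320
Link t=1→t=2:
ΣP(t=2)Q(t=1) = 9.15×109 + 22.42×4 = 997.35 + 89.68 = 1087.03
ΣP(t=1)Q(t=1) = 7.94×109 + 22.25×4 = 865.46 + 89 = 954.46
link = 1087.03/954.46 = 1.138895
Chained index = 100 × 1.042320 × 1.138895 = 118.7094

118.71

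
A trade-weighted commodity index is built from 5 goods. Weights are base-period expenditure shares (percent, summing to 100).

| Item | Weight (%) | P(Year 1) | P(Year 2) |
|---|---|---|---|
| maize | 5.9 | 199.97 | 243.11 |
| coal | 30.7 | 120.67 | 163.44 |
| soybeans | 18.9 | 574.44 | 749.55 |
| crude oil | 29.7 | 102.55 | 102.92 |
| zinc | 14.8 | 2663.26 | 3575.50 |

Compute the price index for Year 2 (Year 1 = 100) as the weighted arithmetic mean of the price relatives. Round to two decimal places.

123.09

maize: 5.9 × (243.11/199.97) = 5.9 × 1.215732 = 7.1728
coal: 30.7 × (163.44/120.67) = 30.7 × 1.354438 = 41.5812
soybeans: 18.9 × (749.55/574.44) = 18.9 × 1.304836 = 24.6614
crude oil: 29.7 × (102.92/102.55) = 29.7 × 1.003608 = 29.8072
zinc: 14.8 × (3575.50/2663.26) = 14.8 × 1.342528 = 19.8694
Index = Σ wᵢ·(p₁ᵢ/p₀ᵢ) = 7.1728 + 41.5812 + 24.6614 + 29.8072 + 19.8694 = 123.0920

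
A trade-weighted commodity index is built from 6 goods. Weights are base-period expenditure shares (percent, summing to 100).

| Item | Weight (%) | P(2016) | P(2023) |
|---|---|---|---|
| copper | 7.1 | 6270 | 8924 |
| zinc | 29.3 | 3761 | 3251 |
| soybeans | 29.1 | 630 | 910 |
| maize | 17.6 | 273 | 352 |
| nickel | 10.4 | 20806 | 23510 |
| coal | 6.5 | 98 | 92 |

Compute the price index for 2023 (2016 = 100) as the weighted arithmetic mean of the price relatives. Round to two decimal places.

118.01

copper: 7.1 × (8924/6270) = 7.1 × 1.423285 = 10.1053
zinc: 29.3 × (3251/3761) = 29.3 × 0.864398 = 25.3269
soybeans: 29.1 × (910/630) = 29.1 × 1.444444 = 42.0333
maize: 17.6 × (352/273) = 17.6 × 1.289377 = 22.6930
nickel: 10.4 × (23510/20806) = 10.4 × 1.129963 = 11.7516
coal: 6.5 × (92/98) = 6.5 × 0.938776 = 6.1020
Index = Σ wᵢ·(p₁ᵢ/p₀ᵢ) = 10.1053 + 25.3269 + 42.0333 + 22.6930 + 11.7516 + 6.1020 = 118.0122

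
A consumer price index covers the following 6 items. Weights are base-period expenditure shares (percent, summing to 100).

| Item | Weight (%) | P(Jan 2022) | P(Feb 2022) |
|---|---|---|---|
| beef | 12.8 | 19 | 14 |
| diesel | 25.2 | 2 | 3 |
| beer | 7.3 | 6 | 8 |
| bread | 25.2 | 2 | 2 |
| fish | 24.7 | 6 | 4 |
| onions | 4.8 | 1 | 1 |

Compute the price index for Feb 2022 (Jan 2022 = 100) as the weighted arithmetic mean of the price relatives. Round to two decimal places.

103.43

beef: 12.8 × (14/19) = 12.8 × 0.736842 = 9.4316
diesel: 25.2 × (3/2) = 25.2 × 1.500000 = 37.8000
beer: 7.3 × (8/6) = 7.3 × 1.333333 = 9.7333
bread: 25.2 × (2/2) = 25.2 × 1.000000 = 25.2000
fish: 24.7 × (4/6) = 24.7 × 0.666667 = 16.4667
onions: 4.8 × (1/1) = 4.8 × 1.000000 = 4.8000
Index = Σ wᵢ·(p₁ᵢ/p₀ᵢ) = 9.4316 + 37.8000 + 9.7333 + 25.2000 + 16.4667 + 4.8000 = 103.4316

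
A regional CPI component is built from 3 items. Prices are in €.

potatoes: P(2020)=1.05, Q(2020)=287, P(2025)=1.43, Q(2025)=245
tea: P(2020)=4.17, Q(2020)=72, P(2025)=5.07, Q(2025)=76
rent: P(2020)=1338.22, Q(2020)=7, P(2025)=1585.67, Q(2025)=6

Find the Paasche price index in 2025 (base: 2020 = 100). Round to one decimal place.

Paasche price index uses current-period quantities as weights.
ΣP(2025)·Q(2025) = 1.43×245 + 5.07×76 + 1585.67×6 = 350.35 + 385.32 + 9514.02 = 10249.69
ΣP(2020)·Q(2025) = 1.05×245 + 4.17×76 + 1338.22×6 = 257.25 + 316.92 + 8029.32 = 8603.49
Index = 10249.69 / 8603.49 × 100 = 119.1341

119.1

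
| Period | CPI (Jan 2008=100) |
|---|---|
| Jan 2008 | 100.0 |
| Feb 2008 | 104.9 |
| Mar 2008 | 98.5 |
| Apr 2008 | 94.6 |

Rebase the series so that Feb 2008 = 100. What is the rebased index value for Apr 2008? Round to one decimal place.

90.2

Rebased(Apr 2008) = 94.6 / 104.9 × 100 = 90.1811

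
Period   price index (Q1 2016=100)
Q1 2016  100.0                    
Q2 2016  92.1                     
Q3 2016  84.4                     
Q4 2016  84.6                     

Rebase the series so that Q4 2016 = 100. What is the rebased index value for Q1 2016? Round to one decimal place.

118.2

Rebased(Q1 2016) = 100.0 / 84.6 × 100 = 118.2033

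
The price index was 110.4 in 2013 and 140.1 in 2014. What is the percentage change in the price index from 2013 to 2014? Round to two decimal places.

Change = (140.1 − 110.4) / 110.4 × 100
       = 29.7 / 110.4 × 100 = 26.9022%

26.90%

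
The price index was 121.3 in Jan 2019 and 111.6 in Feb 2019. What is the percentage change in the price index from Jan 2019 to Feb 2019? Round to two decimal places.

Change = (111.6 − 121.3) / 121.3 × 100
       = -9.7 / 121.3 × 100 = -7.9967%

-8.00%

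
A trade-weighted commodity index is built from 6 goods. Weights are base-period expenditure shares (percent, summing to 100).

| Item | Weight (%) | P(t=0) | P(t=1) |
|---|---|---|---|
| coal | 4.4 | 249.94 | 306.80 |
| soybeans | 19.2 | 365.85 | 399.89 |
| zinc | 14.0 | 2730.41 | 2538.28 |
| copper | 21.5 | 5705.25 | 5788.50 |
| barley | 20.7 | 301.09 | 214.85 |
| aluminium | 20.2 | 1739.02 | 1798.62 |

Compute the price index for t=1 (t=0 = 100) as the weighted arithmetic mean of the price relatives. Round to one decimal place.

96.9

coal: 4.4 × (306.80/249.94) = 4.4 × 1.227495 = 5.4010
soybeans: 19.2 × (399.89/365.85) = 19.2 × 1.093044 = 20.9864
zinc: 14.0 × (2538.28/2730.41) = 14.0 × 0.929633 = 13.0149
copper: 21.5 × (5788.50/5705.25) = 21.5 × 1.014592 = 21.8137
barley: 20.7 × (214.85/301.09) = 20.7 × 0.713574 = 14.7710
aluminium: 20.2 × (1798.62/1739.02) = 20.2 × 1.034272 = 20.8923
Index = Σ wᵢ·(p₁ᵢ/p₀ᵢ) = 5.4010 + 20.9864 + 13.0149 + 21.8137 + 14.7710 + 20.8923 = 96.8793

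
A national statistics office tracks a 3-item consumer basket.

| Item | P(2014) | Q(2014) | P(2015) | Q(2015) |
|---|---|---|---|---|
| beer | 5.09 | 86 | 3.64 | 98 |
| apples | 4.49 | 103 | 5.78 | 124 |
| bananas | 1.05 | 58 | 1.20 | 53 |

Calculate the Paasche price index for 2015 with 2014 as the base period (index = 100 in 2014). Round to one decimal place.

Paasche price index uses current-period quantities as weights.
ΣP(2015)·Q(2015) = 3.64×98 + 5.78×124 + 1.20×53 = 356.72 + 716.72 + 63.6 = 1137.04
ΣP(2014)·Q(2015) = 5.09×98 + 4.49×124 + 1.05×53 = 498.82 + 556.76 + 55.65 = 1111.23
Index = 1137.04 / 1111.23 × 100 = 102.3227

102.3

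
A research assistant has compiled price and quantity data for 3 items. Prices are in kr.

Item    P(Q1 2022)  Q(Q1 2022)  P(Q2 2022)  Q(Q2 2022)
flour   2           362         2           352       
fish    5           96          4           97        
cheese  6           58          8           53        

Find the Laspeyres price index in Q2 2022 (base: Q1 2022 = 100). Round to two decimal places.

Laspeyres price index uses base-period quantities as weights.
ΣP(Q2 2022)·Q(Q1 2022) = 2×362 + 4×96 + 8×58 = 724 + 384 + 464 = 1572
ΣP(Q1 2022)·Q(Q1 2022) = 2×362 + 5×96 + 6×58 = 724 + 480 + 348 = 1552
Index = 1572 / 1552 × 100 = 101.2887

101.29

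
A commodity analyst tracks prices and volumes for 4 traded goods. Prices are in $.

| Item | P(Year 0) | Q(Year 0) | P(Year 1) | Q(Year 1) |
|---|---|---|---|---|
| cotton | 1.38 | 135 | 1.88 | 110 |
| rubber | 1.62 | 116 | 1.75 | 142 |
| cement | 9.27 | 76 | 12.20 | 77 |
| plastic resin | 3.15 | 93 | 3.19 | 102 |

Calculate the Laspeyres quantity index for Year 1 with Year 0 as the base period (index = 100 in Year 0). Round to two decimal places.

103.30

Laspeyres quantity index uses base-period prices as weights.
ΣP(Year 0)·Q(Year 1) = 1.38×110 + 1.62×142 + 9.27×77 + 3.15×102 = 151.8 + 230.04 + 713.79 + 321.3 = 1416.93
ΣP(Year 0)·Q(Year 0) = 1.38×135 + 1.62×116 + 9.27×76 + 3.15×93 = 186.3 + 187.92 + 704.52 + 292.95 = 1371.69
Index = 1416.93 / 1371.69 × 100 = 103.2981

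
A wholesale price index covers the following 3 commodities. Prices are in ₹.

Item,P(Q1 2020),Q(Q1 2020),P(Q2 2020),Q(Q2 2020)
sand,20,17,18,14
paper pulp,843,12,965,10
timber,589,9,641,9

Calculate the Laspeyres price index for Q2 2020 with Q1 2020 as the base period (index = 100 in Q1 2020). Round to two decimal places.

112.05

Laspeyres price index uses base-period quantities as weights.
ΣP(Q2 2020)·Q(Q1 2020) = 18×17 + 965×12 + 641×9 = 306 + 11580 + 5769 = 17655
ΣP(Q1 2020)·Q(Q1 2020) = 20×17 + 843×12 + 589×9 = 340 + 10116 + 5301 = 15757
Index = 17655 / 15757 × 100 = 112.0454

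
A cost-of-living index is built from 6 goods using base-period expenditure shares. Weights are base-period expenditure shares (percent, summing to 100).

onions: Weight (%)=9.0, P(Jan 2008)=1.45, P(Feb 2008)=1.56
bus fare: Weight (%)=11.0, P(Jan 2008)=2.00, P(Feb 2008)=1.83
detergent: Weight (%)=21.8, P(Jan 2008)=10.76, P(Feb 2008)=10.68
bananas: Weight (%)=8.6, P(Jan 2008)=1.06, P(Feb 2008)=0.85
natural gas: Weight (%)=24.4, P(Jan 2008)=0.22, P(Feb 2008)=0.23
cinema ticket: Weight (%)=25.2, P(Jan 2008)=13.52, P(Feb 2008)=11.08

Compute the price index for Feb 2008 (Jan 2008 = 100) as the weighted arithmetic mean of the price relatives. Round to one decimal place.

onions: 9.0 × (1.56/1.45) = 9.0 × 1.075862 = 9.6828
bus fare: 11.0 × (1.83/2.00) = 11.0 × 0.915000 = 10.0650
detergent: 21.8 × (10.68/10.76) = 21.8 × 0.992565 = 21.6379
bananas: 8.6 × (0.85/1.06) = 8.6 × 0.801887 = 6.8962
natural gas: 24.4 × (0.23/0.22) = 24.4 × 1.045455 = 25.5091
cinema ticket: 25.2 × (11.08/13.52) = 25.2 × 0.819527 = 20.6521
Index = Σ wᵢ·(p₁ᵢ/p₀ᵢ) = 9.6828 + 10.0650 + 21.6379 + 6.8962 + 25.5091 + 20.6521 = 94.4431

94.4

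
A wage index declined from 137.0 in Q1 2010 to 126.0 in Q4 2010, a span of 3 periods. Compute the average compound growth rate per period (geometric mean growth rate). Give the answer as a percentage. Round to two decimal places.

Growth factor = (126.0/137.0)^(1/3) = (0.919708)^(1/3) = 0.972486
Growth rate = 0.972486 − 1 = -0.027514 = -2.7514%

-2.75%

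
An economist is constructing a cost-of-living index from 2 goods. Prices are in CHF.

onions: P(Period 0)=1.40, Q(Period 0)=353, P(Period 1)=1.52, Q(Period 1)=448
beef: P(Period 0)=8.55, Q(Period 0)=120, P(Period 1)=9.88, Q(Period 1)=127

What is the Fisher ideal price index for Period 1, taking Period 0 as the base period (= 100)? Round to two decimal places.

113.14

Laspeyres component (base-period weights):
ΣP(Period 1)Q(Period 0) = 1.52×353 + 9.88×120 = 536.56 + 1185.6 = 1722.16
ΣP(Period 0)Q(Period 0) = 1.40×353 + 8.55×120 = 494.2 + 1026 = 1520.2
L = 1722.16 / 1520.2 × 100 = 113.2851
Paasche component (current-period weights):
ΣP(Period 1)Q(Period 1) = 1.52×448 + 9.88×127 = 680.96 + 1254.76 = 1935.72
ΣP(Period 0)Q(Period 1) = 1.40×448 + 8.55×127 = 627.2 + 1085.85 = 1713.05
P = 1935.72 / 1713.05 × 100 = 112.9985
Fisher = √(L × P) = √(113.2851 × 112.9985) = 113.1417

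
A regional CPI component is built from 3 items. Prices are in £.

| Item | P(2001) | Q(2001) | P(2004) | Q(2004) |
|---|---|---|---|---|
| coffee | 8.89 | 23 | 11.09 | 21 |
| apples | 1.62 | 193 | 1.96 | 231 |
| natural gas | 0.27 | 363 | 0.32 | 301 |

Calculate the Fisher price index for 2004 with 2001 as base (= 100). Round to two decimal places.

Laspeyres component (base-period weights):
ΣP(2004)Q(2001) = 11.09×23 + 1.96×193 + 0.32×363 = 255.07 + 378.28 + 116.16 = 749.51
ΣP(2001)Q(2001) = 8.89×23 + 1.62×193 + 0.27×363 = 204.47 + 312.66 + 98.01 = 615.14
L = 749.51 / 615.14 × 100 = 121.8438
Paasche component (current-period weights):
ΣP(2004)Q(2004) = 11.09×21 + 1.96×231 + 0.32×301 = 232.89 + 452.76 + 96.32 = 781.97
ΣP(2001)Q(2004) = 8.89×21 + 1.62×231 + 0.27×301 = 186.69 + 374.22 + 81.27 = 642.18
P = 781.97 / 642.18 × 100 = 121.7680
Fisher = √(L × P) = √(121.8438 × 121.7680) = 121.8059

121.81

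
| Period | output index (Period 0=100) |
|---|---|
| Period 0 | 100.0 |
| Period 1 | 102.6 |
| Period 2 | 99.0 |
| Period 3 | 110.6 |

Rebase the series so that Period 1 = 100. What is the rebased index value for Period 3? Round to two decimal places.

Rebased(Period 3) = 110.6 / 102.6 × 100 = 107.7973

107.80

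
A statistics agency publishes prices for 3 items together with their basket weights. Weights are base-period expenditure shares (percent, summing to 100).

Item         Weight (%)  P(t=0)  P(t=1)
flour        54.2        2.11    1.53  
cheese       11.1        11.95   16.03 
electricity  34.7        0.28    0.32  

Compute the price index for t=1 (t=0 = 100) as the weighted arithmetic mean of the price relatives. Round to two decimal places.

93.85

flour: 54.2 × (1.53/2.11) = 54.2 × 0.725118 = 39.3014
cheese: 11.1 × (16.03/11.95) = 11.1 × 1.341423 = 14.8898
electricity: 34.7 × (0.32/0.28) = 34.7 × 1.142857 = 39.6571
Index = Σ wᵢ·(p₁ᵢ/p₀ᵢ) = 39.3014 + 14.8898 + 39.6571 = 93.8484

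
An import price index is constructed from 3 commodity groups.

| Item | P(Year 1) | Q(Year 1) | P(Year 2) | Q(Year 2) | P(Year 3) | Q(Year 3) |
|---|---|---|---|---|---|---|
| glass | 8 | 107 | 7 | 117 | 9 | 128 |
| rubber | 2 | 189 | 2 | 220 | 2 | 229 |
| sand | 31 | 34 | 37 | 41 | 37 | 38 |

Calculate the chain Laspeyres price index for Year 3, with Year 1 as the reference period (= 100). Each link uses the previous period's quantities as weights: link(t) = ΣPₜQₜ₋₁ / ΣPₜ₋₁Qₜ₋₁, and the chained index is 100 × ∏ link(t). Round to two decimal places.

113.03

Link Year 1→Year 2:
ΣP(Year 2)Q(Year 1) = 7×107 + 2×189 + 37×34 = 749 + 378 + 1258 = 2385
ΣP(Year 1)Q(Year 1) = 8×107 + 2×189 + 31×34 = 856 + 378 + 1054 = 2288
link = 2385/2288 = 1.042395
Link Year 2→Year 3:
ΣP(Year 3)Q(Year 2) = 9×117 + 2×220 + 37×41 = 1053 + 440 + 1517 = 3010
ΣP(Year 2)Q(Year 2) = 7×117 + 2×220 + 37×41 = 819 + 440 + 1517 = 2776
link = 3010/2776 = 1.084294
Chained index = 100 × 1.042395 × 1.084294 = 113.0263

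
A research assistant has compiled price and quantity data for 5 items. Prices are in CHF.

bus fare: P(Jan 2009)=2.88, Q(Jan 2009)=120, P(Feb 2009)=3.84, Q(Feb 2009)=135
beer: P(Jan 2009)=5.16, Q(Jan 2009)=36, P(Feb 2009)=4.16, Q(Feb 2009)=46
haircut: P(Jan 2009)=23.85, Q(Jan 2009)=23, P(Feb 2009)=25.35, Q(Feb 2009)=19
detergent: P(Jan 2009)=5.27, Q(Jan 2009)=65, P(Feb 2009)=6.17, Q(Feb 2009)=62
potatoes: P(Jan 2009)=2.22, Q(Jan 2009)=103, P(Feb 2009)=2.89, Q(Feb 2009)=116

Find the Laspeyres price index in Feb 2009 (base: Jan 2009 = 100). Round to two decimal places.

114.61

Laspeyres price index uses base-period quantities as weights.
ΣP(Feb 2009)·Q(Jan 2009) = 3.84×120 + 4.16×36 + 25.35×23 + 6.17×65 + 2.89×103 = 460.8 + 149.76 + 583.05 + 401.05 + 297.67 = 1892.33
ΣP(Jan 2009)·Q(Jan 2009) = 2.88×120 + 5.16×36 + 23.85×23 + 5.27×65 + 2.22×103 = 345.6 + 185.76 + 548.55 + 342.55 + 228.66 = 1651.12
Index = 1892.33 / 1651.12 × 100 = 114.6089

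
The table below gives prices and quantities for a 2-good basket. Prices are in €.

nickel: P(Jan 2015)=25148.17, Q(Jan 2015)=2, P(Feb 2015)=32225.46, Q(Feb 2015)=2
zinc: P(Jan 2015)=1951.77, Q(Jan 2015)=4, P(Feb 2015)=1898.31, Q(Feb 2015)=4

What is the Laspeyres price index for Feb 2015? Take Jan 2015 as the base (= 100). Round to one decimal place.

124.0

Laspeyres price index uses base-period quantities as weights.
ΣP(Feb 2015)·Q(Jan 2015) = 32225.46×2 + 1898.31×4 = 64450.92 + 7593.24 = 72044.16
ΣP(Jan 2015)·Q(Jan 2015) = 25148.17×2 + 1951.77×4 = 50296.34 + 7807.08 = 58103.42
Index = 72044.16 / 58103.42 × 100 = 123.9930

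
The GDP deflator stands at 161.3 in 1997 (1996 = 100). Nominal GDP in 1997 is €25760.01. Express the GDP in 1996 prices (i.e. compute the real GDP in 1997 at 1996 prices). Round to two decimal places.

Real = Nominal ÷ (Index/100) = 25760.01 ÷ (161.3/100)
     = 25760.01 ÷ 1.613 = 15970.2480

15970.25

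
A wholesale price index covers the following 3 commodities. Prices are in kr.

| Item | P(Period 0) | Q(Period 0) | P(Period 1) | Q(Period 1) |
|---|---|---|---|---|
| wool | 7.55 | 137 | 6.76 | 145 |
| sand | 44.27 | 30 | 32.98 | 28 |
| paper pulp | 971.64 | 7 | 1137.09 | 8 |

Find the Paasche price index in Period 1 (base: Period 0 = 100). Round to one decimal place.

108.8

Paasche price index uses current-period quantities as weights.
ΣP(Period 1)·Q(Period 1) = 6.76×145 + 32.98×28 + 1137.09×8 = 980.2 + 923.44 + 9096.72 = 11000.36
ΣP(Period 0)·Q(Period 1) = 7.55×145 + 44.27×28 + 971.64×8 = 1094.75 + 1239.56 + 7773.12 = 10107.43
Index = 11000.36 / 10107.43 × 100 = 108.8344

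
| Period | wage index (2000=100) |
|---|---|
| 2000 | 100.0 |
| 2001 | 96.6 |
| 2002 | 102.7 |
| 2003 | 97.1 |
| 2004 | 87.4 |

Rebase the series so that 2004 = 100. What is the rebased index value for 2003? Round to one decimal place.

111.1

Rebased(2003) = 97.1 / 87.4 × 100 = 111.0984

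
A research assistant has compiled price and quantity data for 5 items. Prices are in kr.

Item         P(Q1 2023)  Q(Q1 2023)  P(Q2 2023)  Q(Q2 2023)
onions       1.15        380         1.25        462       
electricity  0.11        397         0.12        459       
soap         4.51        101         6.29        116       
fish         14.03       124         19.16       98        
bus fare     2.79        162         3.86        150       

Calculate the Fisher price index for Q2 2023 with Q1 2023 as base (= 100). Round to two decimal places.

Laspeyres component (base-period weights):
ΣP(Q2 2023)Q(Q1 2023) = 1.25×380 + 0.12×397 + 6.29×101 + 19.16×124 + 3.86×162 = 475 + 47.64 + 635.29 + 2375.84 + 625.32 = 4159.09
ΣP(Q1 2023)Q(Q1 2023) = 1.15×380 + 0.11×397 + 4.51×101 + 14.03×124 + 2.79×162 = 437 + 43.67 + 455.51 + 1739.72 + 451.98 = 3127.88
L = 4159.09 / 3127.88 × 100 = 132.9683
Paasche component (current-period weights):
ΣP(Q2 2023)Q(Q2 2023) = 1.25×462 + 0.12×459 + 6.29×116 + 19.16×98 + 3.86×150 = 577.5 + 55.08 + 729.64 + 1877.68 + 579 = 3818.9
ΣP(Q1 2023)Q(Q2 2023) = 1.15×462 + 0.11×459 + 4.51×116 + 14.03×98 + 2.79×150 = 531.3 + 50.49 + 523.16 + 1374.94 + 418.5 = 2898.39
P = 3818.9 / 2898.39 × 100 = 131.7594
Fisher = √(L × P) = √(132.9683 × 131.7594) = 132.3625

132.36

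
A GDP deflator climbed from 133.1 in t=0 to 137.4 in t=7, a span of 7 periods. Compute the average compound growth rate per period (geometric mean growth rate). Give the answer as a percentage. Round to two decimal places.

0.46%

Growth factor = (137.4/133.1)^(1/7) = (1.032307)^(1/7) = 1.004553
Growth rate = 1.004553 − 1 = 0.004553 = 0.4553%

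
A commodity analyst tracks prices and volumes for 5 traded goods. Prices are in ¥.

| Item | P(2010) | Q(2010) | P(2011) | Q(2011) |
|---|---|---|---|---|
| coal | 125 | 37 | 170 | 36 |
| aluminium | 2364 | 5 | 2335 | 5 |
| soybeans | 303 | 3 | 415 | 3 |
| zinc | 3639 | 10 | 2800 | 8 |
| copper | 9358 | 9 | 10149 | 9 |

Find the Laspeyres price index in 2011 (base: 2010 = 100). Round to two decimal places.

100.42

Laspeyres price index uses base-period quantities as weights.
ΣP(2011)·Q(2010) = 170×37 + 2335×5 + 415×3 + 2800×10 + 10149×9 = 6290 + 11675 + 1245 + 28000 + 91341 = 138551
ΣP(2010)·Q(2010) = 125×37 + 2364×5 + 303×3 + 3639×10 + 9358×9 = 4625 + 11820 + 909 + 36390 + 84222 = 137966
Index = 138551 / 137966 × 100 = 100.4240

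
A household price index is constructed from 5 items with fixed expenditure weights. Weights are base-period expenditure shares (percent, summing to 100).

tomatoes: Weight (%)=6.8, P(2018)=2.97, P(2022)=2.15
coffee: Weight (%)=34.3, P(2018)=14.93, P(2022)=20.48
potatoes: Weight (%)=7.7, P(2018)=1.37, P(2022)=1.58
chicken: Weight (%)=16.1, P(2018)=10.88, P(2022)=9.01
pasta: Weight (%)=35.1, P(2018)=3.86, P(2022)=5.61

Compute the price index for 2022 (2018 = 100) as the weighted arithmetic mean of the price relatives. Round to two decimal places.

125.20

tomatoes: 6.8 × (2.15/2.97) = 6.8 × 0.723906 = 4.9226
coffee: 34.3 × (20.48/14.93) = 34.3 × 1.371735 = 47.0505
potatoes: 7.7 × (1.58/1.37) = 7.7 × 1.153285 = 8.8803
chicken: 16.1 × (9.01/10.88) = 16.1 × 0.828125 = 13.3328
pasta: 35.1 × (5.61/3.86) = 35.1 × 1.453368 = 51.0132
Index = Σ wᵢ·(p₁ᵢ/p₀ᵢ) = 4.9226 + 47.0505 + 8.8803 + 13.3328 + 51.0132 = 125.1994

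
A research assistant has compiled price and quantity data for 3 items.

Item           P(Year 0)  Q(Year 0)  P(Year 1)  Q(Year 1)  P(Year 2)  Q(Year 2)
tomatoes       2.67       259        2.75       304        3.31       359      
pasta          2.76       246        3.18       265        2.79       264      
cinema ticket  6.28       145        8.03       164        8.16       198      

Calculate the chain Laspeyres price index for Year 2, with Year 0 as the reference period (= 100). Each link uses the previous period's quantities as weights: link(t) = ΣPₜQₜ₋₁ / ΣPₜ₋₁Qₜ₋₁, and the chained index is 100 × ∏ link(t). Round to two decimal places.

Link Year 0→Year 1:
ΣP(Year 1)Q(Year 0) = 2.75×259 + 3.18×246 + 8.03×145 = 712.25 + 782.28 + 1164.35 = 2658.88
ΣP(Year 0)Q(Year 0) = 2.67×259 + 2.76×246 + 6.28×145 = 691.53 + 678.96 + 910.6 = 2281.09
link = 2658.88/2281.09 = 1.165618
Link Year 1→Year 2:
ΣP(Year 2)Q(Year 1) = 3.31×304 + 2.79×265 + 8.16×164 = 1006.24 + 739.35 + 1338.24 = 3083.83
ΣP(Year 1)Q(Year 1) = 2.75×304 + 3.18×265 + 8.03×164 = 836 + 842.7 + 1316.92 = 2995.62
link = 3083.83/2995.62 = 1.029446
Chained index = 100 × 1.165618 × 1.029446 = 119.9941

119.99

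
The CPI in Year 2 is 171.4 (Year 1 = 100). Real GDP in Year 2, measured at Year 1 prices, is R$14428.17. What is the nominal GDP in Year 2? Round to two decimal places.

24729.88

Nominal = Real × (Index/100) = 14428.17 × (171.4/100)
        = 14428.17 × 1.714 = 24729.8834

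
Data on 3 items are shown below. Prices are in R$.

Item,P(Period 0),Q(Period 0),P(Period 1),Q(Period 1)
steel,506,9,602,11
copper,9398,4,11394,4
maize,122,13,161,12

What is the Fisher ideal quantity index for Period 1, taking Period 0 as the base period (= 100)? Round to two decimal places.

102.00

Laspeyres component (base-period weights):
ΣP(Period 0)Q(Period 1) = 506×11 + 9398×4 + 122×12 = 5566 + 37592 + 1464 = 44622
ΣP(Period 0)Q(Period 0) = 506×9 + 9398×4 + 122×13 = 4554 + 37592 + 1586 = 43732
L = 44622 / 43732 × 100 = 102.0351
Paasche component (current-period weights):
ΣP(Period 1)Q(Period 1) = 602×11 + 11394×4 + 161×12 = 6622 + 45576 + 1932 = 54130
ΣP(Period 1)Q(Period 0) = 602×9 + 11394×4 + 161×13 = 5418 + 45576 + 2093 = 53087
P = 54130 / 53087 × 100 = 101.9647
Fisher = √(L × P) = √(102.0351 × 101.9647) = 101.9999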